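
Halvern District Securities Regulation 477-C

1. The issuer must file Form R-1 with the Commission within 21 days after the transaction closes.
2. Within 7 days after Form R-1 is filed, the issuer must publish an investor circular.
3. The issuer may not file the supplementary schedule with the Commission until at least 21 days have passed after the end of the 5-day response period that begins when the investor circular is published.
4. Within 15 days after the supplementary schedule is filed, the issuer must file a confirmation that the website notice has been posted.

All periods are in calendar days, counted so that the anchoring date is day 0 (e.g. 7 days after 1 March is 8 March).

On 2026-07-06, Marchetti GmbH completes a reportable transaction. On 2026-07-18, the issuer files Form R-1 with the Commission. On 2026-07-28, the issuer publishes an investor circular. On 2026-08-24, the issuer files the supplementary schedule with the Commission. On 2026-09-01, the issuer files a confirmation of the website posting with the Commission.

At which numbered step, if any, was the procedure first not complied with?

Step 2

(1) due by 2026-07-06 + 21 days = 2026-07-27; completed 2026-07-18, before the deadline.
(2) due by 2026-07-18 + 7 days = 2026-07-25; not done until 2026-07-28, 3 days after the deadline.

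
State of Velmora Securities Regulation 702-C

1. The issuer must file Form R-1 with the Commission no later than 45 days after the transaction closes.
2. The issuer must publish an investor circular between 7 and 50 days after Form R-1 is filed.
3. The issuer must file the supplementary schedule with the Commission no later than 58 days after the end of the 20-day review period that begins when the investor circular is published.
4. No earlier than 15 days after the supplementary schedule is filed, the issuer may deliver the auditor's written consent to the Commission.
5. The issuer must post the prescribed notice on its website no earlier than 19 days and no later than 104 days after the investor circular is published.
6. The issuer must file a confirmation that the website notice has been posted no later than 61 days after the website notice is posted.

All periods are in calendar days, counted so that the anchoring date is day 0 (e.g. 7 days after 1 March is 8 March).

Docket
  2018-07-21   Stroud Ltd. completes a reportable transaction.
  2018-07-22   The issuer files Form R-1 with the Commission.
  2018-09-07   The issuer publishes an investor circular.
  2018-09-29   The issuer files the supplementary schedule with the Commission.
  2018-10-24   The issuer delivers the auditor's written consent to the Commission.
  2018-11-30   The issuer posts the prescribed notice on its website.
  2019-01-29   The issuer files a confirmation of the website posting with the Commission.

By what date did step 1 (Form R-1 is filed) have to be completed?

2018-09-04

Step 1 runs from 2018-07-21, when the transaction closes. 45 days after 2018-07-21 is 2018-09-04.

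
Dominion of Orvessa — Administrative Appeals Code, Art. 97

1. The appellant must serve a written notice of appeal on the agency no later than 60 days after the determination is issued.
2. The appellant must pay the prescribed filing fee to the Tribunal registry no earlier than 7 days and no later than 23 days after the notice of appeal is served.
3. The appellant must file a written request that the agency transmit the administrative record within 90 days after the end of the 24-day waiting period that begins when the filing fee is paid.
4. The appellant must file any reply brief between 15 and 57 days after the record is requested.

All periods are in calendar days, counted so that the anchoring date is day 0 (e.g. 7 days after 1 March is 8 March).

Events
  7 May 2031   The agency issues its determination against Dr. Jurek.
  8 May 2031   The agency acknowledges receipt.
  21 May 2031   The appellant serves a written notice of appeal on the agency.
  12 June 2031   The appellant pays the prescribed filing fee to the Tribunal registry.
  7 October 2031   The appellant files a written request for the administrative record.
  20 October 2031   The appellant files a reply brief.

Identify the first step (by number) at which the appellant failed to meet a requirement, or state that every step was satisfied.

Step 3

Step 1: 60 days after 7 May 2031 (when the determination is issued) is 6 July 2031; completed 21 May 2031, before the deadline.
Step 2: the window is 7–23 days after 21 May 2031 (when the notice of appeal is served), so 28 May 2031 through 13 June 2031; done 12 June 2031 — within the window.
Step 3: 90 days after 6 July 2031 (end of the 24-day waiting period, which began when the filing fee is paid on 12 June 2031) is 4 October 2031; 7 October 2031 misses that deadline by 3 days.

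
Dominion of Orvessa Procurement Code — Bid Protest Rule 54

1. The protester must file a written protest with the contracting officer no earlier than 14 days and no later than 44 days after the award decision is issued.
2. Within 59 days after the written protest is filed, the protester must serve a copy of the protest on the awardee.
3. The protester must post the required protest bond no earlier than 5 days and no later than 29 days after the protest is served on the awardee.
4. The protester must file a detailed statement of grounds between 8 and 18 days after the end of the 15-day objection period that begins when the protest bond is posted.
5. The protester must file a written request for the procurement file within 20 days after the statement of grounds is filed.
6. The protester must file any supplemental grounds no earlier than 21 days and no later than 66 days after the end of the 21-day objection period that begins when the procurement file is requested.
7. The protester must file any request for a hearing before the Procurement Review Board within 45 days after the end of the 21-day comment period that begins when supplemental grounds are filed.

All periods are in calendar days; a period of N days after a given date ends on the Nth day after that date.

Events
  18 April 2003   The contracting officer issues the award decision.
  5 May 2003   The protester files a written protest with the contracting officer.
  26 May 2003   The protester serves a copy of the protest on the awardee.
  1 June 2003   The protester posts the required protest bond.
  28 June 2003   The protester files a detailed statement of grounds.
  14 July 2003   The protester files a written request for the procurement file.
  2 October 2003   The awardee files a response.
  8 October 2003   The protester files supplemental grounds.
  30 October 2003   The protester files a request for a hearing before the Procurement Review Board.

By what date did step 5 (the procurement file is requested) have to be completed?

Step 5 runs from 28 June 2003, when the statement of grounds is filed. 20 days after 28 June 2003 is 18 July 2003.

18 July 2003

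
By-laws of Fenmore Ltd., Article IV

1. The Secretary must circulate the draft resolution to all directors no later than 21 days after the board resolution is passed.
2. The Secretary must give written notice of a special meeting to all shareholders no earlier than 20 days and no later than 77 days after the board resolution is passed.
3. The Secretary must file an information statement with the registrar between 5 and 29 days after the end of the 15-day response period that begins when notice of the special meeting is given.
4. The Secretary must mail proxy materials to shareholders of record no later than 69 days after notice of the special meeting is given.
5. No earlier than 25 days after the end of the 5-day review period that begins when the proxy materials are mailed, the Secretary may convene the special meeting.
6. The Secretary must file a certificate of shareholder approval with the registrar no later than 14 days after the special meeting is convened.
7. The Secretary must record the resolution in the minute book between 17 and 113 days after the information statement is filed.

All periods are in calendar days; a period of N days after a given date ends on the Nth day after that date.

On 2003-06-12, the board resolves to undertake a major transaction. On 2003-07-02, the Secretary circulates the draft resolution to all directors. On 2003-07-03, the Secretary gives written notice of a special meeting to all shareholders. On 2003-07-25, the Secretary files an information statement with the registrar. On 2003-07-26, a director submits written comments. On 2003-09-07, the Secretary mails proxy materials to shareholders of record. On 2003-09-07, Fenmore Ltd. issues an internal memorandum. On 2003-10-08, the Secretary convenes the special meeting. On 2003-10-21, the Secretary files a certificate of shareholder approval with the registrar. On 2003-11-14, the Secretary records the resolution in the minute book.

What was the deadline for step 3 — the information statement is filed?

2003-08-16

Notice of the special meeting is given on 2003-07-03; the 15-day response period therefore ends 2003-07-18, and step 3 runs from that date. The window is 5–29 days after 2003-07-18; it closes on 2003-08-16.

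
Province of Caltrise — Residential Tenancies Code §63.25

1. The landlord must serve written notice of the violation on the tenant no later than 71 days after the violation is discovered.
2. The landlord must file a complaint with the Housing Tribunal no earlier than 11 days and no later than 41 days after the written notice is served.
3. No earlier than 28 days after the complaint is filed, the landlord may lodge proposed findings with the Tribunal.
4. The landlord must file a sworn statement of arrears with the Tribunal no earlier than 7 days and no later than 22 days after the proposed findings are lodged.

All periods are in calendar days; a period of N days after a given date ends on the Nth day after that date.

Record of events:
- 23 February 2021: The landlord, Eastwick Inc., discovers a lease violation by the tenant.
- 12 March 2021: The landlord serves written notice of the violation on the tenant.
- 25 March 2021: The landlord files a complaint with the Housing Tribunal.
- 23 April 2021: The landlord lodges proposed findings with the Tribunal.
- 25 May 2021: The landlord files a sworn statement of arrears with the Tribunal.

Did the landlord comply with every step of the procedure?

(1) due by 23 February 2021 + 71 days = 5 May 2021; 12 March 2021 is within that limit.
(2) the permitted window runs from 12 March 2021 + 11 = 23 March 2021 to 12 March 2021 + 41 = 22 April 2021; done 25 March 2021 — within the window.
(3) permitted from 25 March 2021 + 28 days = 22 April 2021 onward; 23 April 2021 is on or after that date.
(4) the permitted window runs from 23 April 2021 + 7 = 30 April 2021 to 23 April 2021 + 22 = 15 May 2021; done 25 May 2021 — 10 days after the window closed.

No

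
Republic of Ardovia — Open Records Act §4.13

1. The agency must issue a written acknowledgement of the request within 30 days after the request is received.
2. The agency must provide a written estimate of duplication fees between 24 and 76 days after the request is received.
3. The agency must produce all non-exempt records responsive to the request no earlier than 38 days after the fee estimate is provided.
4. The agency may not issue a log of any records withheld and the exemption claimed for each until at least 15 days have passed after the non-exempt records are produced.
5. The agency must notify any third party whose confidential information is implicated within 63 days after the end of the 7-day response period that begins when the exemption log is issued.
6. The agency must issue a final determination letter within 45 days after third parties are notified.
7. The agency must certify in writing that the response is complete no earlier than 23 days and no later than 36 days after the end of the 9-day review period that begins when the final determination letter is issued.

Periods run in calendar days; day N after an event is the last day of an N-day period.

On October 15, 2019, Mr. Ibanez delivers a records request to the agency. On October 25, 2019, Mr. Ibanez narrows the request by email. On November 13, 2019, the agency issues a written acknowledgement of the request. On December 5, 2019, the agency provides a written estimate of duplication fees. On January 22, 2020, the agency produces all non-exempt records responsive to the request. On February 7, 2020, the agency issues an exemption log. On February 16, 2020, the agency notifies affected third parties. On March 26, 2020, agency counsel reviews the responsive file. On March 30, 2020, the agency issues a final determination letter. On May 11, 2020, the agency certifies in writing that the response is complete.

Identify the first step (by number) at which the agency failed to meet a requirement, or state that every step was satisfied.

None — every step was satisfied

Step 1: 30 days after October 15, 2019 (when the request is received) is November 14, 2019; completed November 13, 2019, before the deadline.
Step 2: the window is 24–76 days after October 15, 2019 (when the request is received), so November 8, 2019 through December 30, 2019; December 5, 2019 falls inside that range.
Step 3: the earliest permitted date is 38 days after December 5, 2019 (when the fee estimate is provided), i.e. January 12, 2020; done January 22, 2020 — permitted.
Step 4: the earliest permitted date is 15 days after January 22, 2020 (when the non-exempt records are produced), i.e. February 6, 2020; February 7, 2020 is on or after that date.
Step 5: 63 days after February 14, 2020 (end of the 7-day response period, which began when the exemption log is issued on February 7, 2020) is April 17, 2020; done February 16, 2020 — timely.
Step 6: 45 days after February 16, 2020 (when third parties are notified) is April 1, 2020; completed March 30, 2020, before the deadline.
Step 7: the window is 23–36 days after April 8, 2020 (end of the 9-day review period, which began when the final determination letter is issued on March 30, 2020), so May 1, 2020 through May 14, 2020; May 11, 2020 falls inside that range.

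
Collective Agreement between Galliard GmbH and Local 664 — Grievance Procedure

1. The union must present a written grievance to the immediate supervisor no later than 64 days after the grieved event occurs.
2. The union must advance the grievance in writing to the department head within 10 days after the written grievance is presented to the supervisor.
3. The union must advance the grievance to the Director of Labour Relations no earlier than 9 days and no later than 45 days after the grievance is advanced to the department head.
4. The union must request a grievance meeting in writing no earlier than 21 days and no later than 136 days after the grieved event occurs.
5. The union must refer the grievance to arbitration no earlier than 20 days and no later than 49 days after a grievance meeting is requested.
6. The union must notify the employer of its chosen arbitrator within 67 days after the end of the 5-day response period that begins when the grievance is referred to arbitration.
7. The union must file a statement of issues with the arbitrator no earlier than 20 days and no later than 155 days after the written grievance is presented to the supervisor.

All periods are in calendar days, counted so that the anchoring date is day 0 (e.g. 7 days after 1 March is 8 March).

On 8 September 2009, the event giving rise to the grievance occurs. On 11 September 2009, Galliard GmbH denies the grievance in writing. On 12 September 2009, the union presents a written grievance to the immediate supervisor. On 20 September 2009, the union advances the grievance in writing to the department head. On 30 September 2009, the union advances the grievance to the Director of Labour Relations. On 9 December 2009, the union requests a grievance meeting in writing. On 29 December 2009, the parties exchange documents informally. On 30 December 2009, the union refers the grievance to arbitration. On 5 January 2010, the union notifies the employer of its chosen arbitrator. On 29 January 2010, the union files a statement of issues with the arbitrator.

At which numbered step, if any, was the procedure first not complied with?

Step 1: 64 days after 8 September 2009 (when the grieved event occurs) is 11 November 2009; 12 September 2009 is within that limit.
Step 2: 10 days after 12 September 2009 (when the written grievance is presented to the supervisor) is 22 September 2009; completed 20 September 2009, before the deadline.
Step 3: the window is 9–45 days after 20 September 2009 (when the grievance is advanced to the department head), so 29 September 2009 through 4 November 2009; done 30 September 2009, which is between those dates.
Step 4: the window is 21–136 days after 8 September 2009 (when the grieved event occurs), so 29 September 2009 through 22 January 2010; 9 December 2009 falls inside that range.
Step 5: the window is 20–49 days after 9 December 2009 (when a grievance meeting is requested), so 29 December 2009 through 27 January 2010; 30 December 2009 falls inside that range.
Step 6: 67 days after 4 January 2010 (end of the 5-day response period, which began when the grievance is referred to arbitration on 30 December 2009) is 12 March 2010; 5 January 2010 is within that limit.
Step 7: the window is 20–155 days after 12 September 2009 (when the written grievance is presented to the supervisor), so 2 October 2009 through 14 February 2010; done 29 January 2010, which is between those dates.

None — every step was satisfied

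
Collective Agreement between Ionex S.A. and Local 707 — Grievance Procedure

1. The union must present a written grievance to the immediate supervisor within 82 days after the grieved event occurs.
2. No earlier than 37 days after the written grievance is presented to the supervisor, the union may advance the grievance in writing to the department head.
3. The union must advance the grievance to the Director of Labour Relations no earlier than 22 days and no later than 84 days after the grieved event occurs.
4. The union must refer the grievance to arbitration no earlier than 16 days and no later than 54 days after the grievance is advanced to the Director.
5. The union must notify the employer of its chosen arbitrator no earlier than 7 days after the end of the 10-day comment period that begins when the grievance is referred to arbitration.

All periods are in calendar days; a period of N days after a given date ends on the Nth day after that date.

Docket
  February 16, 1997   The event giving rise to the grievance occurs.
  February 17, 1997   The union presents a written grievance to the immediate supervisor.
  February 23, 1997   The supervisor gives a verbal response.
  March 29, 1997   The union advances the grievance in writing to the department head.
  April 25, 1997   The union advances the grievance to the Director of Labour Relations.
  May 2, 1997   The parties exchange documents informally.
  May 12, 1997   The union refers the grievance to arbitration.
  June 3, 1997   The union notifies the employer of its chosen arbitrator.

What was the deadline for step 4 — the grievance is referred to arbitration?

June 18, 1997

Step 4 runs from April 25, 1997, when the grievance is advanced to the Director. The window is 16–54 days after April 25, 1997; it closes on June 18, 1997.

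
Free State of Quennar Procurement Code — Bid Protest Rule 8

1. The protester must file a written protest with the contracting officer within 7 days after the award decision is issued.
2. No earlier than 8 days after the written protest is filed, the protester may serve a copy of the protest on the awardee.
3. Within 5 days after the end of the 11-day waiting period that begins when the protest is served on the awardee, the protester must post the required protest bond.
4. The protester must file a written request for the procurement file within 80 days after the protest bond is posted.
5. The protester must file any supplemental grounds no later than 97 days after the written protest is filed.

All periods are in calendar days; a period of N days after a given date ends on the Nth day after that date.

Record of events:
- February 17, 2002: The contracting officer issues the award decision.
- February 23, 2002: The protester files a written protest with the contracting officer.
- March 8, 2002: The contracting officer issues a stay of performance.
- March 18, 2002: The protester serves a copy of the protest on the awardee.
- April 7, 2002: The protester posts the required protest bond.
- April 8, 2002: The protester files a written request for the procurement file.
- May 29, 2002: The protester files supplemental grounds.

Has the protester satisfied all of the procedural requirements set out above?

Step 1: 7 days after February 17, 2002 (when the award decision is issued) is February 24, 2002; February 23, 2002 is within that limit.
Step 2: the earliest permitted date is 8 days after February 23, 2002 (when the written protest is filed), i.e. March 3, 2002; done March 18, 2002, after the minimum wait.
Step 3: 5 days after March 29, 2002 (end of the 11-day waiting period, which began when the protest is served on the awardee on March 18, 2002) is April 3, 2002; not done until April 7, 2002, 4 days after the deadline.

No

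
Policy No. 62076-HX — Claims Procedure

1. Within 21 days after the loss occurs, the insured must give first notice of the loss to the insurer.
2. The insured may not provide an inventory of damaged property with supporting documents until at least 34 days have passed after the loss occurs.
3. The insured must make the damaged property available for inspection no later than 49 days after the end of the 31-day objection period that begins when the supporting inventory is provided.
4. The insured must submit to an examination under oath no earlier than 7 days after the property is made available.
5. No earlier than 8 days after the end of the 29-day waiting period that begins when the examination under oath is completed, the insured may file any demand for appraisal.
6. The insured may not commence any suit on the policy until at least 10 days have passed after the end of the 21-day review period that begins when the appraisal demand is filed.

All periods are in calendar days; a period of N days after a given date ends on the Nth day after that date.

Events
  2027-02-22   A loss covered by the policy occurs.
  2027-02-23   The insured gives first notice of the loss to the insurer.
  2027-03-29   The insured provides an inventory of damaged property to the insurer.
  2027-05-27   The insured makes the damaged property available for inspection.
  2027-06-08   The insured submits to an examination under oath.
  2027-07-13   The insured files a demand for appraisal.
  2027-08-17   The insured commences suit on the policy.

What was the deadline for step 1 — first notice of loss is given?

Step 1 runs from 2027-02-22, when the loss occurs. 21 days after 2027-02-22 is 2027-03-15.

2027-03-15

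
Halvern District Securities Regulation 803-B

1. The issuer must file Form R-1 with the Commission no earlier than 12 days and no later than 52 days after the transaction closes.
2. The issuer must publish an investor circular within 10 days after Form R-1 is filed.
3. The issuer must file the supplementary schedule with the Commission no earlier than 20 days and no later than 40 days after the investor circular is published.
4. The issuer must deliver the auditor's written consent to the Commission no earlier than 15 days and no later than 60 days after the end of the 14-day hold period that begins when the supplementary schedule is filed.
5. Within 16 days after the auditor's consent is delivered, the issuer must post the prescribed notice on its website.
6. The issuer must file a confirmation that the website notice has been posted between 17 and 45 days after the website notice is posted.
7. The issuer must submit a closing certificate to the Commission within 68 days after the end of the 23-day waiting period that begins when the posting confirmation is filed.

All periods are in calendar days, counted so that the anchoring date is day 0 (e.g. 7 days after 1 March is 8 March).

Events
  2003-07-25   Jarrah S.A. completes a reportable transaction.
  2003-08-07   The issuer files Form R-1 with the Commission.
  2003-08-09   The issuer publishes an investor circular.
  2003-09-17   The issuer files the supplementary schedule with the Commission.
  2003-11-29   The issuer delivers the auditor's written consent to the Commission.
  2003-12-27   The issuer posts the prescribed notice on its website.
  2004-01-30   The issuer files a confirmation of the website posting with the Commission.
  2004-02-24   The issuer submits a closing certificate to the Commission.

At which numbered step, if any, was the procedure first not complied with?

Step 5

(1) the permitted window runs from 2003-07-25 + 12 = 2003-08-06 to 2003-07-25 + 52 = 2003-09-15; done 2003-08-07, which is between those dates.
(2) due by 2003-08-07 + 10 days = 2003-08-17; completed 2003-08-09, before the deadline.
(3) the permitted window runs from 2003-08-09 + 20 = 2003-08-29 to 2003-08-09 + 40 = 2003-09-18; 2003-09-17 falls inside that range.
(4) the permitted window runs from 2003-10-01 + 15 = 2003-10-16 to 2003-10-01 + 60 = 2003-11-30; 2003-11-29 falls inside that range.
(5) due by 2003-11-29 + 16 days = 2003-12-15; done 2003-12-27 — 12 days late.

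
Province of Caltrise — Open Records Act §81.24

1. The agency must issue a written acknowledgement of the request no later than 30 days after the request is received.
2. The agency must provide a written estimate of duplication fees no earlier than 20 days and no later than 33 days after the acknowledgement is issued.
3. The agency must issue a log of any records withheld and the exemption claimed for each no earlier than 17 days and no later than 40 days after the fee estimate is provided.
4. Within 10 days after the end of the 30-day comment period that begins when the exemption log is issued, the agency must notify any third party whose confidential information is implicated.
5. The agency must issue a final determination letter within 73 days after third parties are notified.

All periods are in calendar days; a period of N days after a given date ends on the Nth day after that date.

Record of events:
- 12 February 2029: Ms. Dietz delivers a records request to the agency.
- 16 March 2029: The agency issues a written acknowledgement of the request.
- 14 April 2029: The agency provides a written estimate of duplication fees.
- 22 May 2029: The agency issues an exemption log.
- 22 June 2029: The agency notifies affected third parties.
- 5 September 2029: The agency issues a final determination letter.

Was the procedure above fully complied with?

(1) due by 12 February 2029 + 30 days = 14 March 2029; 16 March 2029 misses that deadline by 2 days.

No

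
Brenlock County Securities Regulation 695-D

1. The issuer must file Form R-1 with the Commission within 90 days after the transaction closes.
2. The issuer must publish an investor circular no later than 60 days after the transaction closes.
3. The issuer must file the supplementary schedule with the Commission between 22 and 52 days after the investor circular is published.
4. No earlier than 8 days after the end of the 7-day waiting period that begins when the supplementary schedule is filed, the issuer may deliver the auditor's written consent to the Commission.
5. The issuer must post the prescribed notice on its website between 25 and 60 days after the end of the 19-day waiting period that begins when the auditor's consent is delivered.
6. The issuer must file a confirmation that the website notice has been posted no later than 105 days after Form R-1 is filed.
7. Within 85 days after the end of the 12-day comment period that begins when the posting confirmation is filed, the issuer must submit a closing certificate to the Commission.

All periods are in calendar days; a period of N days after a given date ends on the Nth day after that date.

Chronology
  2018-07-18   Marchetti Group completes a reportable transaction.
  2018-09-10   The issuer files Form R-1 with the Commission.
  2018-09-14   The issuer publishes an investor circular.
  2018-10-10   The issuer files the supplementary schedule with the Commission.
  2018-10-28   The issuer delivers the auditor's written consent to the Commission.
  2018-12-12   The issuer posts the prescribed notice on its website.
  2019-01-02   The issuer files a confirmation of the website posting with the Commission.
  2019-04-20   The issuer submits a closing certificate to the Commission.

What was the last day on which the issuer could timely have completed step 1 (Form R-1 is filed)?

2018-10-16

Step 1 runs from 2018-07-18, when the transaction closes. 90 days after 2018-07-18 is 2018-10-16.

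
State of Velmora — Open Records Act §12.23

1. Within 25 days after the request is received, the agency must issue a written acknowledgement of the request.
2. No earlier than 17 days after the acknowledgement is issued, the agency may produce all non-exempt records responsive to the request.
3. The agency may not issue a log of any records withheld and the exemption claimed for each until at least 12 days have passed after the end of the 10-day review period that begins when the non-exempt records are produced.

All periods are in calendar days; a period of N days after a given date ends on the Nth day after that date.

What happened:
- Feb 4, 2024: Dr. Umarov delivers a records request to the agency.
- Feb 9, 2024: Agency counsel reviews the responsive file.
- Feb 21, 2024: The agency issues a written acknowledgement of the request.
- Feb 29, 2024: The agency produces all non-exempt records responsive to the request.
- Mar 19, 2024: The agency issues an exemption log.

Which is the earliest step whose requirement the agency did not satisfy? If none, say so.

Step 2

Step 1 — counting 25 days from Feb 4, 2024 (when the request is received) gives a deadline of Feb 29, 2024; done Feb 21, 2024 — timely.
Step 2 — must wait 17 days from Feb 21, 2024 (when the acknowledgement is issued), so not before Mar 9, 2024; done Feb 29, 2024 — 9 days too early.
The procedure was therefore not followed at step 2.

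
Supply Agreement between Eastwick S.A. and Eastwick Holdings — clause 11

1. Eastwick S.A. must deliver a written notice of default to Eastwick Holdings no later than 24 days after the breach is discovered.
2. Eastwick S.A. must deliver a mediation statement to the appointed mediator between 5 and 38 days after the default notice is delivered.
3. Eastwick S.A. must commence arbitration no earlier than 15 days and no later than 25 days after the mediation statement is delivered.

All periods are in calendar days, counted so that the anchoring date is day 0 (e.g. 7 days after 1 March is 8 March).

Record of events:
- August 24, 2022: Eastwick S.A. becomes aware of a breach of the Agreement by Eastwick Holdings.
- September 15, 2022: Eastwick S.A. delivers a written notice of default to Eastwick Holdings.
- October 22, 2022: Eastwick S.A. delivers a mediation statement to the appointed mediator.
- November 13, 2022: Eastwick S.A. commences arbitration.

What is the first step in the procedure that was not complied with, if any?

Step 1 — counting 24 days from August 24, 2022 (when the breach is discovered) gives a deadline of September 17, 2022; completed September 15, 2022, before the deadline.
Step 2 — 5 and 38 days from September 15, 2022 (when the default notice is delivered) are September 20, 2022 and October 23, 2022 respectively; October 22, 2022 falls inside that range.
Step 3 — 15 and 25 days from October 22, 2022 (when the mediation statement is delivered) are November 6, 2022 and November 16, 2022 respectively; done November 13, 2022, which is between those dates.

None — every step was satisfied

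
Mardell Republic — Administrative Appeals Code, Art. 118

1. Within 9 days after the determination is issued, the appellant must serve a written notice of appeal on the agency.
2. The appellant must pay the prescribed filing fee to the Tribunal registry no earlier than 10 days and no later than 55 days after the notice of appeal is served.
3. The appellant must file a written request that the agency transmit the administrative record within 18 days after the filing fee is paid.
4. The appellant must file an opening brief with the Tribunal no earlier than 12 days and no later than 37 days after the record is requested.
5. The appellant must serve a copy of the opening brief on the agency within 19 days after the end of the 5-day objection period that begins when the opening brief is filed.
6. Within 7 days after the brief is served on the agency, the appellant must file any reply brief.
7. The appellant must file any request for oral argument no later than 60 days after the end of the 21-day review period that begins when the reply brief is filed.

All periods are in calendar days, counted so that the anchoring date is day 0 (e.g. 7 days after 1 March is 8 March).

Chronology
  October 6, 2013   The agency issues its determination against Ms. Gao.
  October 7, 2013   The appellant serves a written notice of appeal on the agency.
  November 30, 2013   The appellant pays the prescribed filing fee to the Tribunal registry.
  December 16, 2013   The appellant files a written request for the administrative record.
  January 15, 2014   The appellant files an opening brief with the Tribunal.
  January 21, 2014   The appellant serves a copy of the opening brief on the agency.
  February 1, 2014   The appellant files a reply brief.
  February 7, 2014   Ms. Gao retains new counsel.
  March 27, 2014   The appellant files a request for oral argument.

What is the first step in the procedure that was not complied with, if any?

Step 1 — counting 9 days from October 6, 2013 (when the determination is issued) gives a deadline of October 15, 2013; completed October 7, 2013, before the deadline.
Step 2 — 10 and 55 days from October 7, 2013 (when the notice of appeal is served) are October 17, 2013 and December 1, 2013 respectively; November 30, 2013 falls inside that range.
Step 3 — counting 18 days from November 30, 2013 (when the filing fee is paid) gives a deadline of December 18, 2013; December 16, 2013 is within that limit.
Step 4 — 12 and 37 days from December 16, 2013 (when the record is requested) are December 28, 2013 and January 22, 2014 respectively; January 15, 2014 falls inside that range.
Step 5 — counting 19 days from January 20, 2014 (end of the 5-day objection period, which began when the opening brief is filed on January 15, 2014) gives a deadline of February 8, 2014; January 21, 2014 is within that limit.
Step 6 — counting 7 days from January 21, 2014 (when the brief is served on the agency) gives a deadline of January 28, 2014; done February 1, 2014 — 4 days late.

Step 6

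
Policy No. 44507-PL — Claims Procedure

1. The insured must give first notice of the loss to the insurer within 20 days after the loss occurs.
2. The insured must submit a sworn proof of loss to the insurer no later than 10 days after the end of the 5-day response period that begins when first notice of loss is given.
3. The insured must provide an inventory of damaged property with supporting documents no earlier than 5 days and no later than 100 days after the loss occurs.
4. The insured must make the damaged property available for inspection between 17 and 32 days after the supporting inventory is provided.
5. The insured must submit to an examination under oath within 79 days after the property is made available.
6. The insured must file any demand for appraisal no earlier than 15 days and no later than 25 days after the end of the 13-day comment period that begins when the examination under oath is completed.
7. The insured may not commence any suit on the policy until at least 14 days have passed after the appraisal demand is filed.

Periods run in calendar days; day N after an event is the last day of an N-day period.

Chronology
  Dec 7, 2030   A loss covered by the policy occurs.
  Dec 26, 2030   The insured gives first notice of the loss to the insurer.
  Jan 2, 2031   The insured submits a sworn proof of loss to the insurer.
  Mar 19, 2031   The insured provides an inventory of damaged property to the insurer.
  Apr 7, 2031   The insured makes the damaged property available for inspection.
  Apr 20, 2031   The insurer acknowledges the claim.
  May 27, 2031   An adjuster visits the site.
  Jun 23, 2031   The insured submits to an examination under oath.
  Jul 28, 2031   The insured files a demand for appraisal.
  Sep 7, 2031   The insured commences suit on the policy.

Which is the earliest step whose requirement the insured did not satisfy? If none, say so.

Step 3

(1) due by Dec 7, 2030 + 20 days = Dec 27, 2030; completed Dec 26, 2030, before the deadline.
(2) due by Dec 31, 2030 + 10 days = Jan 10, 2031; completed Jan 2, 2031, before the deadline.
(3) the permitted window runs from Dec 7, 2030 + 5 = Dec 12, 2030 to Dec 7, 2030 + 100 = Mar 17, 2031; done Mar 19, 2031 — 2 days after the window closed.
The analysis stops there.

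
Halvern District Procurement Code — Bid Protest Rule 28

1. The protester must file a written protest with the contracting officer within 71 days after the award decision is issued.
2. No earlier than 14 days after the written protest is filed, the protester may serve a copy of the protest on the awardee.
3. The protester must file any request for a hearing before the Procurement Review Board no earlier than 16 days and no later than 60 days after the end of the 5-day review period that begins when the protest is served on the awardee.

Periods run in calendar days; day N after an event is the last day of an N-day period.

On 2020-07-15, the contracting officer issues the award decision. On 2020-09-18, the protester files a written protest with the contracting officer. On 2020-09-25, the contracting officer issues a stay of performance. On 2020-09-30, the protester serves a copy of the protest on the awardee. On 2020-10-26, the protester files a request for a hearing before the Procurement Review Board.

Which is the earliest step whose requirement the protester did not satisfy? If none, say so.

Step 2

(1) due by 2020-07-15 + 71 days = 2020-09-24; completed 2020-09-18, before the deadline.
(2) permitted from 2020-09-18 + 14 days = 2020-10-02 onward; done 2020-09-30 — 2 days too early.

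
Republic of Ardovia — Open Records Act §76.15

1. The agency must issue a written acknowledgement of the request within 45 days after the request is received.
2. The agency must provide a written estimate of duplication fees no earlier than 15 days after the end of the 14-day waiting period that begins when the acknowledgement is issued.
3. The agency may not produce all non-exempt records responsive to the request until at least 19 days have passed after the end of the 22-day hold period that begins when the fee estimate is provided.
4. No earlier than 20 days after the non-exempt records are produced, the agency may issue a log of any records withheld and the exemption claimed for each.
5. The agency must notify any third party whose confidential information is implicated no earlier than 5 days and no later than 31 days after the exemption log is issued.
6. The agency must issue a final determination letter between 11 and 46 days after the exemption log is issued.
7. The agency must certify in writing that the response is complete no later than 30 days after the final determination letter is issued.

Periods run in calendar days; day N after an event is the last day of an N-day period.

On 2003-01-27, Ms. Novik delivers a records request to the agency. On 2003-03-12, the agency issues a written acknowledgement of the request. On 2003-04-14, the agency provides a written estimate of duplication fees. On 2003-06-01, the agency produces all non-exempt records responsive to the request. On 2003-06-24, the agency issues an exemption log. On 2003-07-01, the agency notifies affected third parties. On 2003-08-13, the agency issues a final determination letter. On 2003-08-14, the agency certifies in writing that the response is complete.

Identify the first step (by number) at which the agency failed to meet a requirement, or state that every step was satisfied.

Step 6

Step 1: 45 days after 2003-01-27 (when the request is received) is 2003-03-13; done 2003-03-12 — timely.
Step 2: the earliest permitted date is 15 days after 2003-03-26 (end of the 14-day waiting period, which began when the acknowledgement is issued on 2003-03-12), i.e. 2003-04-10; done 2003-04-14, after the minimum wait.
Step 3: the earliest permitted date is 19 days after 2003-05-06 (end of the 22-day hold period, which began when the fee estimate is provided on 2003-04-14), i.e. 2003-05-25; 2003-06-01 is on or after that date.
Step 4: the earliest permitted date is 20 days after 2003-06-01 (when the non-exempt records are produced), i.e. 2003-06-21; done 2003-06-24, after the minimum wait.
Step 5: the window is 5–31 days after 2003-06-24 (when the exemption log is issued), so 2003-06-29 through 2003-07-25; done 2003-07-01 — within the window.
Step 6: the window is 11–46 days after 2003-06-24 (when the exemption log is issued), so 2003-07-05 through 2003-08-09; 2003-08-13 is 4 days past the end of the window.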